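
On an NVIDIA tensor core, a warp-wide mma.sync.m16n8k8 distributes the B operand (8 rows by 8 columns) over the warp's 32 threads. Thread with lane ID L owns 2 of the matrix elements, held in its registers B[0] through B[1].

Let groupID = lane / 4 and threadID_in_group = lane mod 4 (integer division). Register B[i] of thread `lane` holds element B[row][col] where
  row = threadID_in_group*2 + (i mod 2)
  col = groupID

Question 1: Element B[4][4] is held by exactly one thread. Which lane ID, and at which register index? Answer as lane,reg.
18,0

c=4->g=4  r=4->t=2,b0=0
L=4*4+2=18  i=0=0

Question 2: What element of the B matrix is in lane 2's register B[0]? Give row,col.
4,0

lane 2: grp=0 (2/4), tig=2 (2%4)
i=0: r=2*2+0=4, c=grp=0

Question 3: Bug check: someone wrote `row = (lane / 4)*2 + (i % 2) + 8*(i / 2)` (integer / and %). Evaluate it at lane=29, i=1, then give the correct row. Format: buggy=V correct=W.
buggy=15 correct=3

`(lane / 4)*2 + (i % 2) + 8*(i / 2)`[29,1]=>15
L=29=>grp=29>>2=7, tig=29&3=1
[1]=>row 1·2+1=3  col grp=7
row: 15 vs 3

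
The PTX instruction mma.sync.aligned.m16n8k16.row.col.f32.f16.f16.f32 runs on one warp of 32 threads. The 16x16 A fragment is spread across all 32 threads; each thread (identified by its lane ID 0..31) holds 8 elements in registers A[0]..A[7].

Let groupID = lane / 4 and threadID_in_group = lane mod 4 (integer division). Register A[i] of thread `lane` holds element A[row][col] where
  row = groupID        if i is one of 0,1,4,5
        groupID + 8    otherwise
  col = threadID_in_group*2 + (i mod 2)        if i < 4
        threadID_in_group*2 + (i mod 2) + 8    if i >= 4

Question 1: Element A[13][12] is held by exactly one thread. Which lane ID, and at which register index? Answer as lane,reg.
22,6

r=13⇒gr=5,Rb=1  c=12⇒Cb=1,th=2,odd=0
L=5*4+2=22  i=1*4+1*2+0=6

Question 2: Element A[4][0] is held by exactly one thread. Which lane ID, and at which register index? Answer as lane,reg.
16,0

r=4→G=4,rhi=0  c=0→chi=0,T=0,p=0
L=4*4+0=16  i=0*4+0*2+0=0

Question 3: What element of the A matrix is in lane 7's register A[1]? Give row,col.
lane 7: grp=1 (7/4), tig=3 (7%4)
i=1: r=1+0=1, c=3*2+1+0=7

1,7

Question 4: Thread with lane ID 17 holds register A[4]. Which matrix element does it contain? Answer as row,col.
L=17=>grp=17>>2=4, tig=17&3=1
[4]=>row 4+0=4  col 1·2+0+8=10

4,10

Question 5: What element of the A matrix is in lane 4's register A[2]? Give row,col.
4: gid=1,tid=0
[2] (1+8,0*2+0+0) = (9,0)

9,0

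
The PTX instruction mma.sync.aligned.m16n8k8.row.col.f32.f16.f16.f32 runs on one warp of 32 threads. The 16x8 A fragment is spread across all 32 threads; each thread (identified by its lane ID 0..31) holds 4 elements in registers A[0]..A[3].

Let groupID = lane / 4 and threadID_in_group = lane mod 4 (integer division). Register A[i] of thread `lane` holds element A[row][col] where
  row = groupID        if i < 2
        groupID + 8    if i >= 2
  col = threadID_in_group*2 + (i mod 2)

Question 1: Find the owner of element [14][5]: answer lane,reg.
26,3

r=14⇒gr=6,Rb=1  c=5⇒th=2,odd=1
L=6*4+2=26  i=1*2+1=3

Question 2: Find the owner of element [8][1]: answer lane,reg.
0,3

r: 8->gid=0,r8=1  c: 1->tid=0,i&1=1
L=0*4+0=0  i=1*2+1=3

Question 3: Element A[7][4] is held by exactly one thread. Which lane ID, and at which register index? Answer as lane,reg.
30,0

r: 7->gid=7,r8=0  c: 4->tid=2,i&1=0
L=7*4+2=30  i=0*2+0=0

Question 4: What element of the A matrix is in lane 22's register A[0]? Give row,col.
22: grp=5,tig=2
[0] (5+0,2*2+0) = (5,4)

5,4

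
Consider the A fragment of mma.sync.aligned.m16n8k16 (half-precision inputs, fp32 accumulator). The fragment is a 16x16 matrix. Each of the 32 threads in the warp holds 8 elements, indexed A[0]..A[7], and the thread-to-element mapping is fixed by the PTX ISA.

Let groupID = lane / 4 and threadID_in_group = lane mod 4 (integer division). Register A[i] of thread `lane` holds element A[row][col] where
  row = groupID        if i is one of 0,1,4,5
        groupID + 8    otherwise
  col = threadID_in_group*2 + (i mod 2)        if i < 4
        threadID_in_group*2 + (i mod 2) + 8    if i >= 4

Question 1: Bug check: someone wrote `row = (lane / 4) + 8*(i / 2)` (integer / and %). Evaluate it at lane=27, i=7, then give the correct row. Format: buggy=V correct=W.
`(lane / 4) + 8*(i / 2)`[27,7]=>30
lane 27=>27/4=6, 27 mod 4=3
i=7  r:6+8=>14  c:2·3+1+8=>15
row: 30 vs 14

buggy=30 correct=14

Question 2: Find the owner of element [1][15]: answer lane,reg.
r:1=>grp=1,rB=0  c:15=>cB=1,tig=3,lo=1
L=1*4+3=7  i=1*4+0*2+1=5

7,5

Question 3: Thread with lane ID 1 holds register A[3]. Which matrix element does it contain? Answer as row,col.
8,3

1: g=0,t=1
[3] (0+8,1*2+1+0) = (8,3)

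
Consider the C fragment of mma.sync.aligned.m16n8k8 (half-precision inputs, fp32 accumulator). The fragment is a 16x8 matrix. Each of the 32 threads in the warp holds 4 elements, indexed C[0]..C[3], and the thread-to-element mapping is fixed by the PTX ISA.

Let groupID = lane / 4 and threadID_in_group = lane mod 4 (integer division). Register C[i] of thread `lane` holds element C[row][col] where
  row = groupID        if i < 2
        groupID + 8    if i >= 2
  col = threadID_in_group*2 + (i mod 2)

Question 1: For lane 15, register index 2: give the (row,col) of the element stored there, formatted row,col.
L=15=>grp=15>>2=3, tig=15&3=3
[2]=>row 3+8=11  col 3·2+0=6

11,6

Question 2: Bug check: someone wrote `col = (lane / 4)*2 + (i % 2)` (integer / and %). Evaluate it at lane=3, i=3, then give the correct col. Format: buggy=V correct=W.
`(lane / 4)*2 + (i % 2)`[3,3]->1
3: gid=0,tid=3
[3] (0+8,3*2+1) = (8,7)
col: 1 vs 7

buggy=1 correct=7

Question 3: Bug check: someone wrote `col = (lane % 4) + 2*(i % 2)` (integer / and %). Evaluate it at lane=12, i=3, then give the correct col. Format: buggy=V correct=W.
`(lane % 4) + 2*(i % 2)`[12,3]→2
lane 12→12/4=3, 12 mod 4=0
i=3  r:3+8→11  c:2·0+1→1
col: 2 vs 1

buggy=2 correct=1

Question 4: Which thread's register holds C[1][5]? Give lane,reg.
6,1

r:1=>grp=1,rB=0  c:5=>tig=2,lo=1
L=1*4+2=6  i=0*2+1=1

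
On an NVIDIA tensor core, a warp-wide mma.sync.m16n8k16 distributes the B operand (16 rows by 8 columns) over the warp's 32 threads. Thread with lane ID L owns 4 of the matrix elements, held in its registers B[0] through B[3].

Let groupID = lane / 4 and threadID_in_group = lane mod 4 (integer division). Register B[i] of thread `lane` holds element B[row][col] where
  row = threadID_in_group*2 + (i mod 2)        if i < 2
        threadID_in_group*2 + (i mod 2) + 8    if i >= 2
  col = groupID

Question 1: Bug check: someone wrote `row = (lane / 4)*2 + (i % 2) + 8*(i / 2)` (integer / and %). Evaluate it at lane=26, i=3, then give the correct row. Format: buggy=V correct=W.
buggy=21 correct=13

`(lane / 4)*2 + (i % 2) + 8*(i / 2)`[26,3]->21
lane 26: g=6 (26/4), t=2 (26%4)
i=3: r=2*2+1+8=13, c=g=6
row: 21 vs 13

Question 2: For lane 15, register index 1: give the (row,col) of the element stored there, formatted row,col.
7,3

lane 15: grp=3 (15/4), tig=3 (15%4)
i=1: r=3*2+1+0=7, c=grp=3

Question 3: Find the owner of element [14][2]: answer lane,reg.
c:2=>grp=2  r:14=>rB=1,tig=3,lo=0
L=2*4+3=11  i=1*2+0=2

11,2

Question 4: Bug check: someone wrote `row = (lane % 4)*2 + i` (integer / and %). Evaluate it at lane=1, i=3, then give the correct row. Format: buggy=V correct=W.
`(lane % 4)*2 + i`[1,3]->5
lane 1->1/4=0, 1 mod 4=1
i=3  r:2·1+1+8->11  c:0
row: 5 vs 11

buggy=5 correct=11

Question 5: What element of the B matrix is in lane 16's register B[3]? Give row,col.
9,4

lane 16: g=4 (16/4), t=0 (16%4)
i=3: r=0*2+1+8=9, c=g=4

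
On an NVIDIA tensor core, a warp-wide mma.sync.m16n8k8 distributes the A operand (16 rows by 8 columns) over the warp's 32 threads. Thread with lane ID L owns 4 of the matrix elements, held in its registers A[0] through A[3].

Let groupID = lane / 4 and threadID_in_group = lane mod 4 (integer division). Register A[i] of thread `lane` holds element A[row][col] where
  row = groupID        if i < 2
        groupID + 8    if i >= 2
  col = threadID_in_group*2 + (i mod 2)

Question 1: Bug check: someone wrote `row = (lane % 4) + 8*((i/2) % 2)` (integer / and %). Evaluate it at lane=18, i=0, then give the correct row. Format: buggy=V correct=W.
`(lane % 4) + 8*((i/2) % 2)`[18,0]⇒2
18: gr=4,th=2
[0] (4+0,2*2+0) = (4,4)
row: 2 vs 4

buggy=2 correct=4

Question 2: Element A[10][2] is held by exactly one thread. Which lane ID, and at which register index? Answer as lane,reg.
9,2

r=10->g=2,rb=1  c=2->t=1,b0=0
L=2*4+1=9  i=1*2+0=2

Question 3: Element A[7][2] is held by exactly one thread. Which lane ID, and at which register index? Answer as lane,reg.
r=7⇒gr=7,Rb=0  c=2⇒th=1,odd=0
L=7*4+1=29  i=0*2+0=0

29,0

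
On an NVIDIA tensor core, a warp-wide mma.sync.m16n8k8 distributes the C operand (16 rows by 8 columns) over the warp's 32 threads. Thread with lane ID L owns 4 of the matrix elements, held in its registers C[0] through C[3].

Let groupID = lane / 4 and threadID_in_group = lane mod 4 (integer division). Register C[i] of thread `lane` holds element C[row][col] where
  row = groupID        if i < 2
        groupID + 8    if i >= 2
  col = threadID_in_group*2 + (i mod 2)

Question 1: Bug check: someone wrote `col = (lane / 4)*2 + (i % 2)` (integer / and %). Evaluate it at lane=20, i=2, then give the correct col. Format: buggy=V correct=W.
`(lane / 4)*2 + (i % 2)`[20,2]->10
lane 20: g=5 (20/4), t=0 (20%4)
i=2: r=5+8=13, c=0*2+0=0
col: 10 vs 0

buggy=10 correct=0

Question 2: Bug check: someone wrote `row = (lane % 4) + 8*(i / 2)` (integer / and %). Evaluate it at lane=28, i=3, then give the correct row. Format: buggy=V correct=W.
buggy=8 correct=15

`(lane % 4) + 8*(i / 2)`[28,3]→8
28: G=7,T=0
[3] (7+8,0*2+1) = (15,1)
row: 8 vs 15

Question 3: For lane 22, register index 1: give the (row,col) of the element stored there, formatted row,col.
L=22->gid=22>>2=5, tid=22&3=2
[1]->row 5+0=5  col 2·2+1=5

5,5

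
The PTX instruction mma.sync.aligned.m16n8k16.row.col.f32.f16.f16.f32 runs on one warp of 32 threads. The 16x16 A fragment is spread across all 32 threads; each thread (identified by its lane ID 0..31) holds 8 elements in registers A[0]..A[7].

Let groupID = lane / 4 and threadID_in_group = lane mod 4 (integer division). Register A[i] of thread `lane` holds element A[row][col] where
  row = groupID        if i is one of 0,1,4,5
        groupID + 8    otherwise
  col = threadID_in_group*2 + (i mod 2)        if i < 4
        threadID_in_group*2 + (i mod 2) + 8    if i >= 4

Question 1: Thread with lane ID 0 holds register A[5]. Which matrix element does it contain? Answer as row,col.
0,9

0: gid=0,tid=0
[5] (0+0,0*2+1+8) = (0,9)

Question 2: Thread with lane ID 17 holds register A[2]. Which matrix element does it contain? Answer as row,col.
17: grp=4,tig=1
[2] (4+8,1*2+0+0) = (12,2)

12,2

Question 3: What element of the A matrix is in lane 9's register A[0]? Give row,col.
lane 9->9/4=2, 9 mod 4=1
i=0  r:2+0->2  c:2·1+0+0->2

2,2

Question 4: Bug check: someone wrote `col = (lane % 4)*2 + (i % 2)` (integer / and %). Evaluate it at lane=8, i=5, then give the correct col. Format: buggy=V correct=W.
`(lane % 4)*2 + (i % 2)`[8,5]⇒1
lane 8⇒8/4=2, 8 mod 4=0
i=5  r:2+0⇒2  c:2·0+1+8⇒9
col: 1 vs 9

buggy=1 correct=9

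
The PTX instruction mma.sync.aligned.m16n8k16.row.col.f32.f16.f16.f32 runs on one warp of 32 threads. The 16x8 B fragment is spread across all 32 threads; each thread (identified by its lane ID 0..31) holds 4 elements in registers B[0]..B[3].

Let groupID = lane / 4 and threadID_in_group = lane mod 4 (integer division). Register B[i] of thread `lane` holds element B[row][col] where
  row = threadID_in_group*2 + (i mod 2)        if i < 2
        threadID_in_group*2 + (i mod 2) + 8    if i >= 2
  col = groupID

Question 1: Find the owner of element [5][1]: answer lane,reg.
c=1→G=1  r=5→rhi=0,T=2,p=1
L=1*4+2=6  i=0*2+1=1

6,1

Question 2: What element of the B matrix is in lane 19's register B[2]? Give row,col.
14,4

L=19=>grp=19>>2=4, tig=19&3=3
[2]=>row 3·2+0+8=14  col grp=4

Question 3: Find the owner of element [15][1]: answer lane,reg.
7,3

c: 1->gid=1  r: 15->r8=1,tid=3,i&1=1
L=1*4+3=7  i=1*2+1=3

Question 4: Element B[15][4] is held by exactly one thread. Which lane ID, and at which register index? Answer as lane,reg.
c=4⇒gr=4  r=15⇒Rb=1,th=3,odd=1
L=4*4+3=19  i=1*2+1=3

19,3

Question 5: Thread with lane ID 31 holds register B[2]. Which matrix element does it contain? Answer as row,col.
14,7

31: grp=7,tig=3
[2] (3*2+0+8,7) = (14,7)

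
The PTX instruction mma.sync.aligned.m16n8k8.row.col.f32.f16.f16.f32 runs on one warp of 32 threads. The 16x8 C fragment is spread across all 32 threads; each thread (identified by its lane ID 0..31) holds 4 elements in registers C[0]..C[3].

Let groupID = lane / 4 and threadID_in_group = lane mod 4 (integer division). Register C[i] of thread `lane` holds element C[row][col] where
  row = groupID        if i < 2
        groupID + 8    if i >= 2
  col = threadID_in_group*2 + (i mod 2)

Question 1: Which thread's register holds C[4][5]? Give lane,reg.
r=4->g=4,rb=0  c=5->t=2,b0=1
L=4*4+2=18  i=0*2+1=1

18,1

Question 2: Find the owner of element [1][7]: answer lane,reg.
7,1

r=1⇒gr=1,Rb=0  c=7⇒th=3,odd=1
L=1*4+3=7  i=0*2+1=1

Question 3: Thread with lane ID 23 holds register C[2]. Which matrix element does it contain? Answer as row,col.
L=23->g=23>>2=5, t=23&3=3
[2]->row 5+8=13  col 3·2+0=6

13,6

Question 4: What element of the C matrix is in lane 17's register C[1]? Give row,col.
lane 17->17/4=4, 17 mod 4=1
i=1  r:4+0->4  c:2·1+1->3

4,3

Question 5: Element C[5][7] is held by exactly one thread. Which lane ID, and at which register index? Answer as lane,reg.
23,1

r:5=>grp=5,rB=0  c:7=>tig=3,lo=1
L=5*4+3=23  i=0*2+1=1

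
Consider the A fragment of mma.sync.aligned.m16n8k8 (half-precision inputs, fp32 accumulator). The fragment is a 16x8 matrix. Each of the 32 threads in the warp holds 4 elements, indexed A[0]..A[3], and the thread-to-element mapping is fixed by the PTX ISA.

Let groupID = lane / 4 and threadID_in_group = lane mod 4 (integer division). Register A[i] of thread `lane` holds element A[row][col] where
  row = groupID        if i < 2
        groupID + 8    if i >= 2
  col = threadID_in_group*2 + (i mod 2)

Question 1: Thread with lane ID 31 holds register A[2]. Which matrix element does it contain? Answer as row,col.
15,6

lane 31->31/4=7, 31 mod 4=3
i=2  r:7+8->15  c:2·3+0->6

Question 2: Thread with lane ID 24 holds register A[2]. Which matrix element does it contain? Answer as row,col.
lane 24->24/4=6, 24 mod 4=0
i=2  r:6+8->14  c:2·0+0->0

14,0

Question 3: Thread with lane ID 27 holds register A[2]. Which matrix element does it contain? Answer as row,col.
lane 27⇒27/4=6, 27 mod 4=3
i=2  r:6+8⇒14  c:2·3+0⇒6

14,6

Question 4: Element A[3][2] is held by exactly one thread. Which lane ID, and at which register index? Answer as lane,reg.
13,0

r=3→G=3,rhi=0  c=2→T=1,p=0
L=3*4+1=13  i=0*2+0=0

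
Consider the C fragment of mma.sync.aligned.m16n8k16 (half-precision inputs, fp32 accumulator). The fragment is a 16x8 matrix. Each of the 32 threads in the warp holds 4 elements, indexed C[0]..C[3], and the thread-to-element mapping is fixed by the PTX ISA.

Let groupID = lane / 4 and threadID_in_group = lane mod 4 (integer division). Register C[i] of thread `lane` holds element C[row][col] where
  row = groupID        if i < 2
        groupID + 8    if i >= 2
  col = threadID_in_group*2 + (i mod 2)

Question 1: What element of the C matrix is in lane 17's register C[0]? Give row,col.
lane 17→17/4=4, 17 mod 4=1
i=0  r:4+0→4  c:2·1+0→2

4,2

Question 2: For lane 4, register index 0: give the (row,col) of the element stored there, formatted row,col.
lane 4->4/4=1, 4 mod 4=0
i=0  r:1+0->1  c:2·0+0->0

1,0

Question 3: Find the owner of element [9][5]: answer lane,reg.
6,3

r=9⇒gr=1,Rb=1  c=5⇒th=2,odd=1
L=1*4+2=6  i=1*2+1=3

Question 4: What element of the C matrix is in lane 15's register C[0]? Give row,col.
3,6

15: gid=3,tid=3
[0] (3+0,3*2+0) = (3,6)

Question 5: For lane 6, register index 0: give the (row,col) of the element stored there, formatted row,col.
lane 6->6/4=1, 6 mod 4=2
i=0  r:1+0->1  c:2·2+0->4

1,4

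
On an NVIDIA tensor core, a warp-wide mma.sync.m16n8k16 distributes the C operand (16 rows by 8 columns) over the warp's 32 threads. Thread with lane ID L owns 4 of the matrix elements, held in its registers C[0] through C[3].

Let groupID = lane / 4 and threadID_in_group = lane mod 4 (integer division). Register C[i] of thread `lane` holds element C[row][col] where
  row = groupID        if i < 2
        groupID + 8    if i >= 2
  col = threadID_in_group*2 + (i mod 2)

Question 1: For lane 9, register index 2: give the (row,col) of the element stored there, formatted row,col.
10,2

lane 9: gid=2 (9/4), tid=1 (9%4)
i=2: r=2+8=10, c=1*2+0=2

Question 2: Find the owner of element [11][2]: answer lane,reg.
13,2

r:11=>grp=3,rB=1  c:2=>tig=1,lo=0
L=3*4+1=13  i=1*2+0=2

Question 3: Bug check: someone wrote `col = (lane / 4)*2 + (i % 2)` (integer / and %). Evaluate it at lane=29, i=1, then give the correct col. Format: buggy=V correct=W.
buggy=15 correct=3

`(lane / 4)*2 + (i % 2)`[29,1]⇒15
L=29⇒gr=29>>2=7, th=29&3=1
[1]⇒row 7+0=7  col 1·2+1=3
col: 15 vs 3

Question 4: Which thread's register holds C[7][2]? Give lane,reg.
r=7⇒gr=7,Rb=0  c=2⇒th=1,odd=0
L=7*4+1=29  i=0*2+0=0

29,0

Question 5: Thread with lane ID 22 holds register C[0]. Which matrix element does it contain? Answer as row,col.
L=22=>grp=22>>2=5, tig=22&3=2
[0]=>row 5+0=5  col 2·2+0=4

5,4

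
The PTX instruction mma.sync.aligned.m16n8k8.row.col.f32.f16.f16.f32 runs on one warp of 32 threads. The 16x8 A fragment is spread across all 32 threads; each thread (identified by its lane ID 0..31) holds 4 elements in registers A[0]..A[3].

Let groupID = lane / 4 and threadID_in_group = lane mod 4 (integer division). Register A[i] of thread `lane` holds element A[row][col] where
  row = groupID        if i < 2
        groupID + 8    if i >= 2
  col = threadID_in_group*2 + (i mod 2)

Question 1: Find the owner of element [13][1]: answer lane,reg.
r=13⇒gr=5,Rb=1  c=1⇒th=0,odd=1
L=5*4+0=20  i=1*2+1=3

20,3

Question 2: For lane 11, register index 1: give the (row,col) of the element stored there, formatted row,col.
lane 11: gr=2 (11/4), th=3 (11%4)
i=1: r=2+0=2, c=3*2+1=7

2,7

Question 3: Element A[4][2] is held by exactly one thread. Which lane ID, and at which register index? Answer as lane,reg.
17,0

r=4⇒gr=4,Rb=0  c=2⇒th=1,odd=0
L=4*4+1=17  i=0*2+0=0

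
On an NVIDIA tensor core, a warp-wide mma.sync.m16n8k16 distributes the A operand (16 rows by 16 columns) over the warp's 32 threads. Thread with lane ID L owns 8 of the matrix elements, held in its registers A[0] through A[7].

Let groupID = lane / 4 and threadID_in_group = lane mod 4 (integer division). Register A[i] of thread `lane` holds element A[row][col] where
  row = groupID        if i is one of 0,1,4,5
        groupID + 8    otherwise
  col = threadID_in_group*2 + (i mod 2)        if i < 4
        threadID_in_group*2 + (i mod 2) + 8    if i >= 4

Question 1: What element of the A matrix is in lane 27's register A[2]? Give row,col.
L=27→G=27>>2=6, T=27&3=3
[2]→row 6+8=14  col 3·2+0+0=6

14,6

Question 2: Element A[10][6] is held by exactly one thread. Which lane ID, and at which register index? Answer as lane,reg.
11,2

r: 10->gid=2,r8=1  c: 6->c8=0,tid=3,i&1=0
L=2*4+3=11  i=0*4+1*2+0=2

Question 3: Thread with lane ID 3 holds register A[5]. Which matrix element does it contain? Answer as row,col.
0,15

lane 3→3/4=0, 3 mod 4=3
i=5  r:0+0→0  c:2·3+1+8→15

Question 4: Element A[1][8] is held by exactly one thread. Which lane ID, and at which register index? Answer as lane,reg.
4,4

r=1→G=1,rhi=0  c=8→chi=1,T=0,p=0
L=1*4+0=4  i=1*4+0*2+0=4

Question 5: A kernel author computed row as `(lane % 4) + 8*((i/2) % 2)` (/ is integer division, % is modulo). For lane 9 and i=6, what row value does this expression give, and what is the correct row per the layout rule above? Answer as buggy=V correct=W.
buggy=9 correct=10

`(lane % 4) + 8*((i/2) % 2)`[9,6]=>9
L=9=>grp=9>>2=2, tig=9&3=1
[6]=>row 2+8=10  col 1·2+0+8=10
row: 9 vs 10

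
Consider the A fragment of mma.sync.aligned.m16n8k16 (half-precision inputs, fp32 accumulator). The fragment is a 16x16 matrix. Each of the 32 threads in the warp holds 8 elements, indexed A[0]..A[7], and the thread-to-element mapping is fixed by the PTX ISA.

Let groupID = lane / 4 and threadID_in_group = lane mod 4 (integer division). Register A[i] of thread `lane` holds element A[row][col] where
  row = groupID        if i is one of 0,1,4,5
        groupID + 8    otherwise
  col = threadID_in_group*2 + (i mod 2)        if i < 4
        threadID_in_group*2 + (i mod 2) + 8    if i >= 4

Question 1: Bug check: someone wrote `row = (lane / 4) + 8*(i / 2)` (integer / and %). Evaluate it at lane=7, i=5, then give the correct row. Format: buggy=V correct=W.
`(lane / 4) + 8*(i / 2)`[7,5]⇒17
7: gr=1,th=3
[5] (1+0,3*2+1+8) = (1,15)
row: 17 vs 1

buggy=17 correct=1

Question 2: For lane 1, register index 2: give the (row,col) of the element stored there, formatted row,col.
8,2

lane 1⇒1/4=0, 1 mod 4=1
i=2  r:0+8⇒8  c:2·1+0+0⇒2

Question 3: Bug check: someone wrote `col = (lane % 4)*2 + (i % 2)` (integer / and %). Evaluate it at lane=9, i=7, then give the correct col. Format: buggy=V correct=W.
`(lane % 4)*2 + (i % 2)`[9,7]=>3
9: grp=2,tig=1
[7] (2+8,1*2+1+8) = (10,11)
col: 3 vs 11

buggy=3 correct=11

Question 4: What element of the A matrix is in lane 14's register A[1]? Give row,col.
3,5

14: g=3,t=2
[1] (3+0,2*2+1+0) = (3,5)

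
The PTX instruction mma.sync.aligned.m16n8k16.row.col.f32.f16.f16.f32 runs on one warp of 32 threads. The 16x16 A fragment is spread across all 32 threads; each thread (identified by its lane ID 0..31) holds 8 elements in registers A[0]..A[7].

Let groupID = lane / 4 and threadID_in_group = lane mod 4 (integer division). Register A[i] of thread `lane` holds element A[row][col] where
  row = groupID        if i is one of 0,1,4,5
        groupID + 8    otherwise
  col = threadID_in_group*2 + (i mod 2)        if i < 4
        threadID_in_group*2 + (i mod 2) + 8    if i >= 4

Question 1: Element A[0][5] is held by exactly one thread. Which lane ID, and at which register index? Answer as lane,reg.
2,1

r: 0->gid=0,r8=0  c: 5->c8=0,tid=2,i&1=1
L=0*4+2=2  i=0*4+0*2+1=1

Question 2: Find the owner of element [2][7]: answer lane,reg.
r: 2->gid=2,r8=0  c: 7->c8=0,tid=3,i&1=1
L=2*4+3=11  i=0*4+0*2+1=1

11,1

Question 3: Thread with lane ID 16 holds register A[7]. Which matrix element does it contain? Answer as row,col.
12,9

16: g=4,t=0
[7] (4+8,0*2+1+8) = (12,9)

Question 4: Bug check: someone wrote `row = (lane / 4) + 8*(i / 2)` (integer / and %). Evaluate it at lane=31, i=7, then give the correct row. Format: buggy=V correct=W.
`(lane / 4) + 8*(i / 2)`[31,7]⇒31
lane 31⇒31/4=7, 31 mod 4=3
i=7  r:7+8⇒15  c:2·3+1+8⇒15
row: 31 vs 15

buggy=31 correct=15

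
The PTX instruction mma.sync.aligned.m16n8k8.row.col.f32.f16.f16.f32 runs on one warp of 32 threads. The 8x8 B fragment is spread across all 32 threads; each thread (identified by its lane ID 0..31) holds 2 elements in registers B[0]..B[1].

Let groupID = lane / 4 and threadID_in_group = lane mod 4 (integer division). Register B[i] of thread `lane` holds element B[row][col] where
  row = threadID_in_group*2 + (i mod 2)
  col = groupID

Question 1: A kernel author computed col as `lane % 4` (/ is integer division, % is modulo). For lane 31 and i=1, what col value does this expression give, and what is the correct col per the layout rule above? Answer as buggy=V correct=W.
`lane % 4`[31,1]=>3
lane 31: grp=7 (31/4), tig=3 (31%4)
i=1: r=3*2+1=7, c=grp=7
col: 3 vs 7

buggy=3 correct=7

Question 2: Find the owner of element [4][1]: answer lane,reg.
c: 1->gid=1  r: 4->tid=2,i&1=0
L=1*4+2=6  i=0=0

6,0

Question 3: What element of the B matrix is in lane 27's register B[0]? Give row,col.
27: g=6,t=3
[0] (3*2+0,6) = (6,6)

6,6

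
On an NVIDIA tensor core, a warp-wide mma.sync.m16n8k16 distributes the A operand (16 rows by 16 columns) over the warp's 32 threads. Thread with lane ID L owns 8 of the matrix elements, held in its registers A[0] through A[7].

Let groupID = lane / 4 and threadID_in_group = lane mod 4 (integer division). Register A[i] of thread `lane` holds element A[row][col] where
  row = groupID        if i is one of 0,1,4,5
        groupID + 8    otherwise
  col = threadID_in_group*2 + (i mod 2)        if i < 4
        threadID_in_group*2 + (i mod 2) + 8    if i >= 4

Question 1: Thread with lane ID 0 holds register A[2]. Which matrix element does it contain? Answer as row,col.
L=0⇒gr=0>>2=0, th=0&3=0
[2]⇒row 0+8=8  col 0·2+0+0=0

8,0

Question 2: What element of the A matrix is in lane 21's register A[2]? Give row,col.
lane 21: gid=5 (21/4), tid=1 (21%4)
i=2: r=5+8=13, c=1*2+0+0=2

13,2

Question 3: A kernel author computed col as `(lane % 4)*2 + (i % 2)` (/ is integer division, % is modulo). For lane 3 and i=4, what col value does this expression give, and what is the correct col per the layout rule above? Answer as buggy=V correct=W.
buggy=6 correct=14

`(lane % 4)*2 + (i % 2)`[3,4]=>6
L=3=>grp=3>>2=0, tig=3&3=3
[4]=>row 0+0=0  col 3·2+0+8=14
col: 6 vs 14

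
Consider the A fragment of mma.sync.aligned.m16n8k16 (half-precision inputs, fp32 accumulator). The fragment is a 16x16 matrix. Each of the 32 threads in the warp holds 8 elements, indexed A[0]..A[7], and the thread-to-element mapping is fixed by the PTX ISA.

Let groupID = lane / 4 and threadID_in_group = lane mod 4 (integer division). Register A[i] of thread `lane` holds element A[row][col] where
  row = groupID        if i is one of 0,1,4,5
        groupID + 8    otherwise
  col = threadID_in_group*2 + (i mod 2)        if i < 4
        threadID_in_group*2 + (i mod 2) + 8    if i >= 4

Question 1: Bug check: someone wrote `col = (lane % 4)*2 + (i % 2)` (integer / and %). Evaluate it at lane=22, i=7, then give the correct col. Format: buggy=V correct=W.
buggy=5 correct=13

`(lane % 4)*2 + (i % 2)`[22,7]=>5
lane 22: grp=5 (22/4), tig=2 (22%4)
i=7: r=5+8=13, c=2*2+1+8=13
col: 5 vs 13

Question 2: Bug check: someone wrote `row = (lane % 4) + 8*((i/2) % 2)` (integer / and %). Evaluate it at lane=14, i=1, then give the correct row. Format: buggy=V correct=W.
`(lane % 4) + 8*((i/2) % 2)`[14,1]=>2
lane 14=>14/4=3, 14 mod 4=2
i=1  r:3+0=>3  c:2·2+1+0=>5
row: 2 vs 3

buggy=2 correct=3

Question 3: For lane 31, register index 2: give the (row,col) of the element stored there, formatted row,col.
15,6

31: G=7,T=3
[2] (7+8,3*2+0+0) = (15,6)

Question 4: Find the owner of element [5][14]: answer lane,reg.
23,4

r=5⇒gr=5,Rb=0  c=14⇒Cb=1,th=3,odd=0
L=5*4+3=23  i=1*4+0*2+0=4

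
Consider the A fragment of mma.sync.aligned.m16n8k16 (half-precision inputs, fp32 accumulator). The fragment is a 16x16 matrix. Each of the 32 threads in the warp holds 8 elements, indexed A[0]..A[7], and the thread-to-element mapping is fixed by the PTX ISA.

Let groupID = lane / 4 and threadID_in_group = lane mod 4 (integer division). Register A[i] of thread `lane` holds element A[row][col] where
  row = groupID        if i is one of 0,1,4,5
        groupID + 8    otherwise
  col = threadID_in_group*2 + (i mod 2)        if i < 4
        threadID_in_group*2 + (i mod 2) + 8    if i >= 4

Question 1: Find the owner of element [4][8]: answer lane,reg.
r=4→G=4,rhi=0  c=8→chi=1,T=0,p=0
L=4*4+0=16  i=1*4+0*2+0=4

16,4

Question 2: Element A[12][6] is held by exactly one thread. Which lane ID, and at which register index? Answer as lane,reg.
19,2

r=12→G=4,rhi=1  c=6→chi=0,T=3,p=0
L=4*4+3=19  i=0*4+1*2+0=2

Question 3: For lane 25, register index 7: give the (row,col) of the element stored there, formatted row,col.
25: g=6,t=1
[7] (6+8,1*2+1+8) = (14,11)

14,11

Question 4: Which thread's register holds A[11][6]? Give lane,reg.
r: 11->gid=3,r8=1  c: 6->c8=0,tid=3,i&1=0
L=3*4+3=15  i=0*4+1*2+0=2

15,2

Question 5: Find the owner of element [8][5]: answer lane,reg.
r=8->g=0,rb=1  c=5->cb=0,t=2,b0=1
L=0*4+2=2  i=0*4+1*2+1=3

2,3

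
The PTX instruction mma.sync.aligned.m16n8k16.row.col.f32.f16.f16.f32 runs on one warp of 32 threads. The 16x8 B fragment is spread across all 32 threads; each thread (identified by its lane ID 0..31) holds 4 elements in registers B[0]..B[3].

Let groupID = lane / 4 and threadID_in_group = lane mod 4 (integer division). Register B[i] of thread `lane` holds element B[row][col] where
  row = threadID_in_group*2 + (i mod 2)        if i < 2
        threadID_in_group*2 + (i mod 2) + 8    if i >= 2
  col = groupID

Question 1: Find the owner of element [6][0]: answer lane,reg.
c:0=>grp=0  r:6=>rB=0,tig=3,lo=0
L=0*4+3=3  i=0*2+0=0

3,0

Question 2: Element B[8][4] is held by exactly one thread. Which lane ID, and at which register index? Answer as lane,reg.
16,2

c=4->g=4  r=8->rb=1,t=0,b0=0
L=4*4+0=16  i=1*2+0=2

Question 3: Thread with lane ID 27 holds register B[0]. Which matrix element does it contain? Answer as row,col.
lane 27: gr=6 (27/4), th=3 (27%4)
i=0: r=3*2+0+0=6, c=gr=6

6,6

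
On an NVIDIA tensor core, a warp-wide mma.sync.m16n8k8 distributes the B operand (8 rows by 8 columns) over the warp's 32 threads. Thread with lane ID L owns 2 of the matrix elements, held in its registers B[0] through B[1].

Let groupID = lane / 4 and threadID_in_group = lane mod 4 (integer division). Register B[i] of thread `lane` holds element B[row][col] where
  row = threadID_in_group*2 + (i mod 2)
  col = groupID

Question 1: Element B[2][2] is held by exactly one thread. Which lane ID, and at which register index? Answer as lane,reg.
c=2→G=2  r=2→T=1,p=0
L=2*4+1=9  i=0=0

9,0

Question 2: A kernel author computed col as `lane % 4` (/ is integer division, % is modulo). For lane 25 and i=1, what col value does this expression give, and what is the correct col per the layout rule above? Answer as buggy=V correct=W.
buggy=1 correct=6

`lane % 4`[25,1]⇒1
25: gr=6,th=1
[1] (1*2+1,6) = (3,6)
col: 1 vs 6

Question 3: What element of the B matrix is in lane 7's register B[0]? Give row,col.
lane 7: gid=1 (7/4), tid=3 (7%4)
i=0: r=3*2+0=6, c=gid=1

6,1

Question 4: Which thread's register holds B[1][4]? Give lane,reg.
c: 4->gid=4  r: 1->tid=0,i&1=1
L=4*4+0=16  i=1=1

16,1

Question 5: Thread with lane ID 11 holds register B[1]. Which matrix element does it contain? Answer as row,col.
11: gr=2,th=3
[1] (3*2+1,2) = (7,2)

7,2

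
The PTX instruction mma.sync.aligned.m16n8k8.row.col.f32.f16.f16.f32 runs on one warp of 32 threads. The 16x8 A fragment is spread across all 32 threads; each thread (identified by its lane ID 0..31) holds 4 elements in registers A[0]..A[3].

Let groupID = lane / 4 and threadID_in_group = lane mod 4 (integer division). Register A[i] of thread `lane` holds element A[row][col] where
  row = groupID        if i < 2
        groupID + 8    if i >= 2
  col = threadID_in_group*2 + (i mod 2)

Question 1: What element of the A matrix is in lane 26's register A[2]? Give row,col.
14,4

L=26->g=26>>2=6, t=26&3=2
[2]->row 6+8=14  col 2·2+0=4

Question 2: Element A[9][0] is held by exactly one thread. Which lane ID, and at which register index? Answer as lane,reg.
4,2

r=9→G=1,rhi=1  c=0→T=0,p=0
L=1*4+0=4  i=1*2+0=2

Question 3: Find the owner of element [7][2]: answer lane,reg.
29,0

r=7→G=7,rhi=0  c=2→T=1,p=0
L=7*4+1=29  i=0*2+0=0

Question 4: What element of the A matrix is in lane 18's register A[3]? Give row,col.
lane 18: g=4 (18/4), t=2 (18%4)
i=3: r=4+8=12, c=2*2+1=5

12,5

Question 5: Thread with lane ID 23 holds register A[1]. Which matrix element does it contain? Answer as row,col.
L=23⇒gr=23>>2=5, th=23&3=3
[1]⇒row 5+0=5  col 3·2+1=7

5,7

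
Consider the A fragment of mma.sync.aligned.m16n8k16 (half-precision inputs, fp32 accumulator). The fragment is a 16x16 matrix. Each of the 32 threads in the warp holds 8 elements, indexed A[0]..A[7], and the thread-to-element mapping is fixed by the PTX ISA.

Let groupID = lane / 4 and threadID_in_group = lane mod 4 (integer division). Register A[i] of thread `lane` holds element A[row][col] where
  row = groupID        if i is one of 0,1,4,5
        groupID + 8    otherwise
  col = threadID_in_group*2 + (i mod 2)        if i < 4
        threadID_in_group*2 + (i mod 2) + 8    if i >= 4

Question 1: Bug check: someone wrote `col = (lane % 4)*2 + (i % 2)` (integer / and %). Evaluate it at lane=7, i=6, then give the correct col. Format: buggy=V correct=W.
buggy=6 correct=14

`(lane % 4)*2 + (i % 2)`[7,6]⇒6
7: gr=1,th=3
[6] (1+8,3*2+0+8) = (9,14)
col: 6 vs 14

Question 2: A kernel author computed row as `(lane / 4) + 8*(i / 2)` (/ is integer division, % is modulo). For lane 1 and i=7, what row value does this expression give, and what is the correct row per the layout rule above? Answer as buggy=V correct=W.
`(lane / 4) + 8*(i / 2)`[1,7]⇒24
lane 1⇒1/4=0, 1 mod 4=1
i=7  r:0+8⇒8  c:2·1+1+8⇒11
row: 24 vs 8

buggy=24 correct=8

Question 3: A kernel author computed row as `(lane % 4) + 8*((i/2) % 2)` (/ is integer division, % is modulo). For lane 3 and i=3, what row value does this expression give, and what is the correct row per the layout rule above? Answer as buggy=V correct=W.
`(lane % 4) + 8*((i/2) % 2)`[3,3]=>11
lane 3: grp=0 (3/4), tig=3 (3%4)
i=3: r=0+8=8, c=3*2+1+0=7
row: 11 vs 8

buggy=11 correct=8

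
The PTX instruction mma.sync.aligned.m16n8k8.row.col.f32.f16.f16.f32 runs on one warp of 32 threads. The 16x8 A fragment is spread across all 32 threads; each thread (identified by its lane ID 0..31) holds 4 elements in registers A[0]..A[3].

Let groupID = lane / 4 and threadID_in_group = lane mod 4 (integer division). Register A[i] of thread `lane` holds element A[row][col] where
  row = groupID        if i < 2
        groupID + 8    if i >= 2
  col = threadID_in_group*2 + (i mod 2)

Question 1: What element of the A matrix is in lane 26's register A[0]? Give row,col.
lane 26: grp=6 (26/4), tig=2 (26%4)
i=0: r=6+0=6, c=2*2+0=4

6,4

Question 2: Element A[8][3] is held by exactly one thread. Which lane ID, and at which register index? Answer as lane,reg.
1,3

r=8->g=0,rb=1  c=3->t=1,b0=1
L=0*4+1=1  i=1*2+1=3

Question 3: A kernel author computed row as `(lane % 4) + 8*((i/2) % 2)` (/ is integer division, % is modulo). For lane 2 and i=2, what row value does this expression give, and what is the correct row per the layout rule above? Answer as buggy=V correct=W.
buggy=10 correct=8

`(lane % 4) + 8*((i/2) % 2)`[2,2]->10
lane 2->2/4=0, 2 mod 4=2
i=2  r:0+8->8  c:2·2+0->4
row: 10 vs 8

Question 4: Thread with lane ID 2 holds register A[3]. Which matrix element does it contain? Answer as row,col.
8,5

L=2=>grp=2>>2=0, tig=2&3=2
[3]=>row 0+8=8  col 2·2+1=5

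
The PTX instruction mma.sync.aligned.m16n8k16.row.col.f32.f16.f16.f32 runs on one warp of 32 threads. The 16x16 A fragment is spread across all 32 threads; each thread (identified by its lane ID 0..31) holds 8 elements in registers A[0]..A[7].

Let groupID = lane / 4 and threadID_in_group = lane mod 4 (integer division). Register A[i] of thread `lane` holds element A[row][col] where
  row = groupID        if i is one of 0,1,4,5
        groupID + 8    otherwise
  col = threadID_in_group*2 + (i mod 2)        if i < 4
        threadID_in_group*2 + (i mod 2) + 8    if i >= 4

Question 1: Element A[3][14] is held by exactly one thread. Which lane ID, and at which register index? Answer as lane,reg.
r: 3->gid=3,r8=0  c: 14->c8=1,tid=3,i&1=0
L=3*4+3=15  i=1*4+0*2+0=4

15,4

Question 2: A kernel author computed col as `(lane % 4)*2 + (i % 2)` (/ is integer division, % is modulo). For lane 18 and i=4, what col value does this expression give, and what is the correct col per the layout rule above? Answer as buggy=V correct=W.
buggy=4 correct=12

`(lane % 4)*2 + (i % 2)`[18,4]=>4
lane 18: grp=4 (18/4), tig=2 (18%4)
i=4: r=4+0=4, c=2*2+0+8=12
col: 4 vs 12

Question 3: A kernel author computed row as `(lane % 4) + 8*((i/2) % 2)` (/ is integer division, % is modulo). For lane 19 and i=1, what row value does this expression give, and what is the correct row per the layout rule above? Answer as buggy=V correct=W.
`(lane % 4) + 8*((i/2) % 2)`[19,1]->3
L=19->g=19>>2=4, t=19&3=3
[1]->row 4+0=4  col 3·2+1+0=7
row: 3 vs 4

buggy=3 correct=4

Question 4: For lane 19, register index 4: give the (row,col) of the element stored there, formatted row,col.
lane 19→19/4=4, 19 mod 4=3
i=4  r:4+0→4  c:2·3+0+8→14

4,14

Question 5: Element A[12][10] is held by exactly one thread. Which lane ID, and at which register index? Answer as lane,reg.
r:12=>grp=4,rB=1  c:10=>cB=1,tig=1,lo=0
L=4*4+1=17  i=1*4+1*2+0=6

17,6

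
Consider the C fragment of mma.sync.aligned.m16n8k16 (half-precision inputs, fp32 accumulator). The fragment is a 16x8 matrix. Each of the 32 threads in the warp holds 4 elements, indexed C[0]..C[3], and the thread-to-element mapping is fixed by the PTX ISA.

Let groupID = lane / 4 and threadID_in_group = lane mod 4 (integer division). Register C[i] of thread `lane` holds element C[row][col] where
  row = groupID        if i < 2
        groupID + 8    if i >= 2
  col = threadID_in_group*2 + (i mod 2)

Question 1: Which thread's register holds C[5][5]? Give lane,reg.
22,1

r: 5->gid=5,r8=0  c: 5->tid=2,i&1=1
L=5*4+2=22  i=0*2+1=1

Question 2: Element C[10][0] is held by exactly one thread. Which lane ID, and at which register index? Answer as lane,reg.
8,2

r=10→G=2,rhi=1  c=0→T=0,p=0
L=2*4+0=8  i=1*2+0=2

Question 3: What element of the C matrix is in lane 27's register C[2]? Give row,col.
14,6

lane 27⇒27/4=6, 27 mod 4=3
i=2  r:6+8⇒14  c:2·3+0⇒6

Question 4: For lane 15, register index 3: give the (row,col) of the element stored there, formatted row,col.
L=15⇒gr=15>>2=3, th=15&3=3
[3]⇒row 3+8=11  col 3·2+1=7

11,7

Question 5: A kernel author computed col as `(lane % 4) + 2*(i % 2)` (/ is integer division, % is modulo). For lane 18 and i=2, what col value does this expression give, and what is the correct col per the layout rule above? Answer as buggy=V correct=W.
buggy=2 correct=4

`(lane % 4) + 2*(i % 2)`[18,2]->2
lane 18->18/4=4, 18 mod 4=2
i=2  r:4+8->12  c:2·2+0->4
col: 2 vs 4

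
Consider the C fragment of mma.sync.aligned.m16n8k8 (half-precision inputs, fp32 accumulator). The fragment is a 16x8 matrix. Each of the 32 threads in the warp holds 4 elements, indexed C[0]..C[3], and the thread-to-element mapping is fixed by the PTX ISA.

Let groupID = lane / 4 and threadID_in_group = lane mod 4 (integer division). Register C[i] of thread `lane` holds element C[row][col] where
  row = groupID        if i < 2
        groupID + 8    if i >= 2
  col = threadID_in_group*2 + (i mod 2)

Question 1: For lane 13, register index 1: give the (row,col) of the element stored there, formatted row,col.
lane 13→13/4=3, 13 mod 4=1
i=1  r:3+0→3  c:2·1+1→3

3,3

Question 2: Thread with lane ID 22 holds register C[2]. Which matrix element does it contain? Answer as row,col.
13,4

L=22→G=22>>2=5, T=22&3=2
[2]→row 5+8=13  col 2·2+0=4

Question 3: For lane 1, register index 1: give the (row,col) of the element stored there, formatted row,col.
1: grp=0,tig=1
[1] (0+0,1*2+1) = (0,3)

0,3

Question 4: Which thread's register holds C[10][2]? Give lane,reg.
9,2

r=10→G=2,rhi=1  c=2→T=1,p=0
L=2*4+1=9  i=1*2+0=2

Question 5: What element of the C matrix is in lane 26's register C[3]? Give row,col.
26: G=6,T=2
[3] (6+8,2*2+1) = (14,5)

14,5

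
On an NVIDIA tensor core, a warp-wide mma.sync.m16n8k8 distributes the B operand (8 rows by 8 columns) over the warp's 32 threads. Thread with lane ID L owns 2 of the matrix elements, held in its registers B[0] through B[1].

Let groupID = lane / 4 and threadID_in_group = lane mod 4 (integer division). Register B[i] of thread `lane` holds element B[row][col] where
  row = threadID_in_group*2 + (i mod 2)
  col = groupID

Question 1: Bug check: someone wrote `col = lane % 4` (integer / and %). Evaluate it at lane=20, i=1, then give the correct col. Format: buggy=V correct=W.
buggy=0 correct=5

`lane % 4`[20,1]=>0
lane 20: grp=5 (20/4), tig=0 (20%4)
i=1: r=0*2+1=1, c=grp=5
col: 0 vs 5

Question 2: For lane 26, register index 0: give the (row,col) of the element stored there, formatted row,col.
L=26->g=26>>2=6, t=26&3=2
[0]->row 2·2+0=4  col g=6

4,6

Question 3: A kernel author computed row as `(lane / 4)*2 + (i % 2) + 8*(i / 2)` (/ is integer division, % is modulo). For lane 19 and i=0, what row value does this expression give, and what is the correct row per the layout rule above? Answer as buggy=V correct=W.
`(lane / 4)*2 + (i % 2) + 8*(i / 2)`[19,0]=>8
19: grp=4,tig=3
[0] (3*2+0,4) = (6,4)
row: 8 vs 6

buggy=8 correct=6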